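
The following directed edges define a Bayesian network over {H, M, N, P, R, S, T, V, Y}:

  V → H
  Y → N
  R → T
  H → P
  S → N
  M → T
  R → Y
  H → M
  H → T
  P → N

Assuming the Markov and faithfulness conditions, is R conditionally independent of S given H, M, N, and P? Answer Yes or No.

We examine all 3 paths between R and S:
  1. R → T ← H → P → N ← S — T:collider[blocks]; H:fork[blocks]; P:chain[blocks]; N:collider[open] ⇒ blocked
  2. R → T ← M ← H → P → N ← S — T:collider[blocks]; M:chain[blocks]; H:fork[blocks]; P:chain[blocks]; N:collider[open] ⇒ blocked
  3. R → Y → N ← S — Y:chain[open]; N:collider[open] ⇒ active
Because an active path exists, R and S are not d-separated.

No — R and S are not d-separated given {H, M, N, P}.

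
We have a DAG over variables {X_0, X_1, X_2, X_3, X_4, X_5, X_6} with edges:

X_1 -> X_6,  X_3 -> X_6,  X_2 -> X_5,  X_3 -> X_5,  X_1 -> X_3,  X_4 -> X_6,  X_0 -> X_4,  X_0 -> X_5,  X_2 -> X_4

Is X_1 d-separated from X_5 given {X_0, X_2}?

We examine all 6 paths between X_1 and X_5:
  1. X_1 → X_6 ← X_3 → X_5 — X_6:collider[blocks]; X_3:fork[open] ⇒ blocked
  2. X_1 → X_6 ← X_4 ← X_0 → X_5 — X_6:collider[blocks]; X_4:chain[open]; X_0:fork[blocks] ⇒ blocked
  3. X_1 → X_6 ← X_4 ← X_2 → X_5 — X_6:collider[blocks]; X_4:chain[open]; X_2:fork[blocks] ⇒ blocked
  4. X_1 → X_3 → X_6 ← X_4 ← X_0 → X_5 — X_3:chain[open]; X_6:collider[blocks]; X_4:chain[open]; X_0:fork[blocks] ⇒ blocked
  5. X_1 → X_3 → X_6 ← X_4 ← X_2 → X_5 — X_3:chain[open]; X_6:collider[blocks]; X_4:chain[open]; X_2:fork[blocks] ⇒ blocked
  6. X_1 → X_3 → X_5 — X_3:chain[open] ⇒ active
At least one path is unblocked, so d-separation fails.

No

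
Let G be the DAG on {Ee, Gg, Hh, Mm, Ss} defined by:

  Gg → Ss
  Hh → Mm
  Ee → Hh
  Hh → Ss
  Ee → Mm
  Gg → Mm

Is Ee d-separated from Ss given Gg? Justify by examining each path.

4 paths connect Ee and Ss; each must be blocked for d-separation to hold:
Path 1: Ee → Hh → Ss
  Hh is a chain and Hh is not conditioned on — no node blocks this path, so it is active.
Path 2: Ee → Hh → Mm ← Gg → Ss
  Mm is a collider here and neither Mm nor any of its descendants is conditioned on, so the collider stays closed — the path is blocked at Mm.
Path 3: Ee → Mm ← Hh → Ss
  Mm is a collider here and neither Mm nor any of its descendants is conditioned on, so the collider stays closed — the path is blocked at Mm.
Path 4: Ee → Mm ← Gg → Ss
  Mm is a collider here and neither Mm nor any of its descendants is conditioned on, so the collider stays closed — the path is blocked at Mm.
Because an active path exists, Ee and Ss are not d-separated.

No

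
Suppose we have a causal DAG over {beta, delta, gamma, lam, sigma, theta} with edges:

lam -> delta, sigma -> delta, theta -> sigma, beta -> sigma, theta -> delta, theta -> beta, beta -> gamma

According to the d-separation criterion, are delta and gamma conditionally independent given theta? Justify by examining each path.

No

There are 4 undirected paths between delta and gamma; checking each against the conditioning set {theta}:
Path 1: delta ← theta → sigma ← beta → gamma
  theta is a fork here and theta is conditioned on, so the path is blocked at theta.
Path 2: delta ← theta → beta → gamma
  theta is a fork here and theta is conditioned on, so the path is blocked at theta.
Path 3: delta ← sigma ← theta → beta → gamma
  theta is a fork here and theta is conditioned on, so the path is blocked at theta.
Path 4: delta ← sigma ← beta → gamma
  sigma is a chain and sigma is not conditioned on; beta is a fork and beta is not conditioned on — no node blocks this path, so it is active.
Since the path delta ← sigma ← beta → gamma is active, delta and gamma are not d-separated given {theta}.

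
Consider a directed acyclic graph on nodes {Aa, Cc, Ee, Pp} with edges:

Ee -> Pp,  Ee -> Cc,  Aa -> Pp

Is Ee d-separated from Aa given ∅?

Yes

Only one path connects Ee and Aa:
Path 1: Ee → Pp ← Aa
  Pp is a collider here and neither Pp nor any of its descendants is conditioned on, so the collider stays closed — the path is blocked at Pp.
Since every path is blocked, d-separation holds.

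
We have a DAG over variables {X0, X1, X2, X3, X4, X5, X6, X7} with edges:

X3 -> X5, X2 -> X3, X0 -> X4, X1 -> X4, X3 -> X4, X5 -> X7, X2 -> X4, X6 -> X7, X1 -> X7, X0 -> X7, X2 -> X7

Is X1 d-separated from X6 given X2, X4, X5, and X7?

No

Enumerating the 6 paths from X1 to X6 and testing each for blocking by {X2, X4, X5, X7}:
Path 1: X1 → X4 ← X0 → X7 ← X6
  X4 is a collider and X4 is conditioned on, which opens it; X0 is a fork and X0 is not conditioned on; X7 is a collider and X7 is conditioned on, which opens it — no node blocks this path, so it is active.
Path 2: X1 → X4 ← X3 → X5 → X7 ← X6
  X5 is a chain here and X5 is conditioned on, so the path is blocked at X5.
Path 3: X1 → X4 ← X3 ← X2 → X7 ← X6
  X2 is a fork here and X2 is conditioned on, so the path is blocked at X2.
Path 4: X1 → X4 ← X2 → X3 → X5 → X7 ← X6
  X2 is a fork here and X2 is conditioned on, so the path is blocked at X2.
Path 5: X1 → X4 ← X2 → X7 ← X6
  X2 is a fork here and X2 is conditioned on, so the path is blocked at X2.
Path 6: X1 → X7 ← X6
  X7 is a collider and X7 is conditioned on, which opens it — no node blocks this path, so it is active.
At least one path is unblocked, so d-separation fails.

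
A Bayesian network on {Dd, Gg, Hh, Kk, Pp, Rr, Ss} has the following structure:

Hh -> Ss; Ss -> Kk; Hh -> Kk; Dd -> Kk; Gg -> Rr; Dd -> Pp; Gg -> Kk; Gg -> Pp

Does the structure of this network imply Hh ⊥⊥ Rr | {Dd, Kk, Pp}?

No

Enumerating the 4 paths from Hh to Rr and testing each for blocking by {Dd, Kk, Pp}:
  1. Hh → Ss → Kk ← Gg → Rr — Ss:chain[open]; Kk:collider[open]; Gg:fork[open] ⇒ active
  2. Hh → Ss → Kk ← Dd → Pp ← Gg → Rr — Ss:chain[open]; Kk:collider[open]; Dd:fork[blocks]; Pp:collider[open]; Gg:fork[open] ⇒ blocked
  3. Hh → Kk ← Gg → Rr — Kk:collider[open]; Gg:fork[open] ⇒ active
  4. Hh → Kk ← Dd → Pp ← Gg → Rr — Kk:collider[open]; Dd:fork[blocks]; Pp:collider[open]; Gg:fork[open] ⇒ blocked
Because an active path exists, Hh and Rr are not d-separated.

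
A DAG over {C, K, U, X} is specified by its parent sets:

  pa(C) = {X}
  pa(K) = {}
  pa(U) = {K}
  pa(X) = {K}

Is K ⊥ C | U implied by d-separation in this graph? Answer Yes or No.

There is one path between K and C:
Path 1: K → X → C
  X is a chain and X is not conditioned on — no node blocks this path, so it is active.
At least one path is unblocked, so d-separation fails.

No — K and C are not d-separated given {U}.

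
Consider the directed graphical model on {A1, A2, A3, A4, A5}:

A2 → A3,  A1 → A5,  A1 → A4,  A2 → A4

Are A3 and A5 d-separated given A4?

No

The only undirected path from A3 to A5 is:
Path 1: A3 ← A2 → A4 ← A1 → A5
  A2 is a fork and A2 is not conditioned on; A4 is a collider and A4 is conditioned on, which opens it; A1 is a fork and A1 is not conditioned on — no node blocks this path, so it is active.
At least one path is unblocked, so d-separation fails.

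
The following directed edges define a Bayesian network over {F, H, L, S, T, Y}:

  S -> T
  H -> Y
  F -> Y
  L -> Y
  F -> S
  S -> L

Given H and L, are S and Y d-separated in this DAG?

We examine all 2 paths between S and Y:
Path 1: S ← F → Y
  F is a fork and F is not conditioned on — no node blocks this path, so it is active.
Path 2: S → L → Y
  L is a chain here and L is conditioned on, so the path is blocked at L.
At least one path is unblocked, so d-separation fails.

No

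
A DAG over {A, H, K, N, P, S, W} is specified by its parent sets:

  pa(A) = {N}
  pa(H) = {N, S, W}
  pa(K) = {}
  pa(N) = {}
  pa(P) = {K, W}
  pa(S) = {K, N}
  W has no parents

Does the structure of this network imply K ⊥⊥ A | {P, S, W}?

4 paths connect K and A; each must be blocked for d-separation to hold:
  1. K → P ← W → H ← N → A — P:collider[open]; W:fork[blocks]; H:collider[blocks]; N:fork[open] ⇒ blocked
  2. K → P ← W → H ← S ← N → A — P:collider[open]; W:fork[blocks]; H:collider[blocks]; S:chain[blocks]; N:fork[open] ⇒ blocked
  3. K → S → H ← N → A — S:chain[blocks]; H:collider[blocks]; N:fork[open] ⇒ blocked
  4. K → S ← N → A — S:collider[open]; N:fork[open] ⇒ active
Because an active path exists, K and A are not d-separated.

No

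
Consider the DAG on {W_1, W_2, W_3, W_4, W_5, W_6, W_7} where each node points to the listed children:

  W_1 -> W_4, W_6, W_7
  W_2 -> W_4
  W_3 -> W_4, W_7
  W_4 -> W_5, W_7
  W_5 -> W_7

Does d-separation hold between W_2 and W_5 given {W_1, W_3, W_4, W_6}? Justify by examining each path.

Enumerating the 4 paths from W_2 to W_5 and testing each for blocking by {W_1, W_3, W_4, W_6}:
  1. W_2 → W_4 → W_7 ← W_5 — W_4:chain[blocks]; W_7:collider[blocks] ⇒ blocked
  2. W_2 → W_4 ← W_1 → W_7 ← W_5 — W_4:collider[open]; W_1:fork[blocks]; W_7:collider[blocks] ⇒ blocked
  3. W_2 → W_4 → W_5 — W_4:chain[blocks] ⇒ blocked
  4. W_2 → W_4 ← W_3 → W_7 ← W_5 — W_4:collider[open]; W_3:fork[blocks]; W_7:collider[blocks] ⇒ blocked
Every path is blocked, so W_2 and W_5 are d-separated given {W_1, W_3, W_4, W_6}.

Yes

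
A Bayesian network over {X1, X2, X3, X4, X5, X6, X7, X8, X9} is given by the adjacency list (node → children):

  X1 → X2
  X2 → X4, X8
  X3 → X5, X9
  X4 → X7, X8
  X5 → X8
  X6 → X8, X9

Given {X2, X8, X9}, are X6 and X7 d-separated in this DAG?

4 paths connect X6 and X7; each must be blocked for d-separation to hold:
Path 1: X6 → X9 ← X3 → X5 → X8 ← X2 → X4 → X7
  X2 is a fork here and X2 is conditioned on, so the path is blocked at X2.
Path 2: X6 → X9 ← X3 → X5 → X8 ← X4 → X7
  X9 is a collider and X9 is conditioned on, which opens it; X3 is a fork and X3 is not conditioned on; X5 is a chain and X5 is not conditioned on; X8 is a collider and X8 is conditioned on, which opens it; X4 is a fork and X4 is not conditioned on — no node blocks this path, so it is active.
Path 3: X6 → X8 ← X2 → X4 → X7
  X2 is a fork here and X2 is conditioned on, so the path is blocked at X2.
Path 4: X6 → X8 ← X4 → X7
  X8 is a collider and X8 is conditioned on, which opens it; X4 is a fork and X4 is not conditioned on — no node blocks this path, so it is active.
At least one path is unblocked, so d-separation fails.

No — X6 and X7 are not d-separated given {X2, X8, X9}.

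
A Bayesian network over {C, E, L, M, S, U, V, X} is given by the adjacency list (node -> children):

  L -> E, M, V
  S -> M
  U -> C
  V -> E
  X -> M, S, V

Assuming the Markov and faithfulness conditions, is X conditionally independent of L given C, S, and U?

We examine all 4 paths between X and L:
  1. X → S → M ← L — S:chain[blocks]; M:collider[blocks] ⇒ blocked
  2. X → M ← L — M:collider[blocks] ⇒ blocked
  3. X → V → E ← L — V:chain[open]; E:collider[blocks] ⇒ blocked
  4. X → V ← L — V:collider[blocks] ⇒ blocked
All paths are blocked; X ⊥ L | {C, S, U} holds.

Yes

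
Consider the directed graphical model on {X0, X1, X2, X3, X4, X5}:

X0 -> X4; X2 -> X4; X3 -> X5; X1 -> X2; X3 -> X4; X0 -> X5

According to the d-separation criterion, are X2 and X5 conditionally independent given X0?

Yes

We examine all 2 paths between X2 and X5:
Path 1: X2 → X4 ← X3 → X5
  X4 is a collider here and neither X4 nor any of its descendants is conditioned on, so the collider stays closed — the path is blocked at X4.
Path 2: X2 → X4 ← X0 → X5
  X4 is a collider here and neither X4 nor any of its descendants is conditioned on, so the collider stays closed — the path is blocked at X4.
All paths are blocked; X2 ⊥ X5 | {X0} holds.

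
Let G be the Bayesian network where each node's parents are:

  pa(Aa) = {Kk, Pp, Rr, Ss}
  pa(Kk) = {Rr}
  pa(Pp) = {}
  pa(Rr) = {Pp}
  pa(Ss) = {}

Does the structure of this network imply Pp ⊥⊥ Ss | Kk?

There are 3 undirected paths between Pp and Ss; checking each against the conditioning set {Kk}:
Path 1: Pp → Aa ← Ss
  Aa is a collider here and neither Aa nor any of its descendants is conditioned on, so the collider stays closed — the path is blocked at Aa.
Path 2: Pp → Rr → Aa ← Ss
  Aa is a collider here and neither Aa nor any of its descendants is conditioned on, so the collider stays closed — the path is blocked at Aa.
Path 3: Pp → Rr → Kk → Aa ← Ss
  Kk is a chain here and Kk is conditioned on, so the path is blocked at Kk.
Since every path is blocked, d-separation holds.

Yes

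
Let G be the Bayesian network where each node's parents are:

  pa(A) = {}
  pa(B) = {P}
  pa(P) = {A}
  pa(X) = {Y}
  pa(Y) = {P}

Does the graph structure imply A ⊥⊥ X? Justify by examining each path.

There is one path between A and X:
  1. A → P → Y → X — P:chain[open]; Y:chain[open] ⇒ active
Because an active path exists, A and X are not d-separated.

No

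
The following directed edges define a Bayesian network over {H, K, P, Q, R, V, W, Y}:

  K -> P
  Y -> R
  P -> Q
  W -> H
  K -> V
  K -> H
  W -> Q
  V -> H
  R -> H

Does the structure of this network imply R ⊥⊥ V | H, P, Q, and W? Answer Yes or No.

No

3 paths connect R and V; each must be blocked for d-separation to hold:
  1. R → H ← W → Q ← P ← K → V — H:collider[open]; W:fork[blocks]; Q:collider[open]; P:chain[blocks]; K:fork[open] ⇒ blocked
  2. R → H ← V — H:collider[open] ⇒ active
  3. R → H ← K → V — H:collider[open]; K:fork[open] ⇒ active
Since the path R → H ← V is active, R and V are not d-separated given {H, P, Q, W}.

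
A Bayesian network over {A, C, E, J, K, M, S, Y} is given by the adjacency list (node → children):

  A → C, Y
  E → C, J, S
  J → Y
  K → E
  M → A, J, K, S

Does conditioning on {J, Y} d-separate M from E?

There are 6 undirected paths between M and E; checking each against the conditioning set {J, Y}:
Path 1: M → A → C ← E
  C is a collider here and neither C nor any of its descendants is conditioned on, so the collider stays closed — the path is blocked at C.
Path 2: M → A → Y ← J ← E
  J is a chain here and J is conditioned on, so the path is blocked at J.
Path 3: M → J ← E
  J is a collider and J is conditioned on, which opens it — no node blocks this path, so it is active.
Path 4: M → J → Y ← A → C ← E
  J is a chain here and J is conditioned on, so the path is blocked at J.
Path 5: M → S ← E
  S is a collider here and neither S nor any of its descendants is conditioned on, so the collider stays closed — the path is blocked at S.
Path 6: M → K → E
  K is a chain and K is not conditioned on — no node blocks this path, so it is active.
At least one path is unblocked, so d-separation fails.

No — M and E are not d-separated given {J, Y}.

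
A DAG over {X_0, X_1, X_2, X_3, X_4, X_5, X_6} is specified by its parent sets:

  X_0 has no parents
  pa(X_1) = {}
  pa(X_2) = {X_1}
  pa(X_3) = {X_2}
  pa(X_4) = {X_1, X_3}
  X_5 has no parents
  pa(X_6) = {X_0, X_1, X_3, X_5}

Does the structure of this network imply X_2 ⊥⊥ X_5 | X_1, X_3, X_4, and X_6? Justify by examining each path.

Yes

4 paths connect X_2 and X_5; each must be blocked for d-separation to hold:
Path 1: X_2 ← X_1 → X_6 ← X_5
  X_1 is a fork here and X_1 is conditioned on, so the path is blocked at X_1.
Path 2: X_2 ← X_1 → X_4 ← X_3 → X_6 ← X_5
  X_1 is a fork here and X_1 is conditioned on, so the path is blocked at X_1.
Path 3: X_2 → X_3 → X_6 ← X_5
  X_3 is a chain here and X_3 is conditioned on, so the path is blocked at X_3.
Path 4: X_2 → X_3 → X_4 ← X_1 → X_6 ← X_5
  X_3 is a chain here and X_3 is conditioned on, so the path is blocked at X_3.
Since every path is blocked, d-separation holds.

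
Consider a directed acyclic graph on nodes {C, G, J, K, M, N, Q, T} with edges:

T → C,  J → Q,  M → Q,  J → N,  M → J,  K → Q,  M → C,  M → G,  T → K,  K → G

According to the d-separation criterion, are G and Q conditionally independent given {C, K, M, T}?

There are 6 undirected paths between G and Q; checking each against the conditioning set {C, K, M, T}:
Path 1: G ← M → J → Q
  M is a fork here and M is conditioned on, so the path is blocked at M.
Path 2: G ← M → Q
  M is a fork here and M is conditioned on, so the path is blocked at M.
Path 3: G ← M → C ← T → K → Q
  M is a fork here and M is conditioned on, so the path is blocked at M.
Path 4: G ← K → Q
  K is a fork here and K is conditioned on, so the path is blocked at K.
Path 5: G ← K ← T → C ← M → J → Q
  K is a chain here and K is conditioned on, so the path is blocked at K.
Path 6: G ← K ← T → C ← M → Q
  K is a chain here and K is conditioned on, so the path is blocked at K.
Since every path is blocked, d-separation holds.

Yes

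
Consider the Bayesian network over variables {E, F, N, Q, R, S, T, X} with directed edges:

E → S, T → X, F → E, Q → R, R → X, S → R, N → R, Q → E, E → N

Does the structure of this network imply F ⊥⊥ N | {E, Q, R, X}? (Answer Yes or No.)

There are 3 undirected paths between F and N; checking each against the conditioning set {E, Q, R, X}:
Path 1: F → E → S → R ← N
  E is a chain here and E is conditioned on, so the path is blocked at E.
Path 2: F → E ← Q → R ← N
  Q is a fork here and Q is conditioned on, so the path is blocked at Q.
Path 3: F → E → N
  E is a chain here and E is conditioned on, so the path is blocked at E.
Every path is blocked, so F and N are d-separated given {E, Q, R, X}.

Yes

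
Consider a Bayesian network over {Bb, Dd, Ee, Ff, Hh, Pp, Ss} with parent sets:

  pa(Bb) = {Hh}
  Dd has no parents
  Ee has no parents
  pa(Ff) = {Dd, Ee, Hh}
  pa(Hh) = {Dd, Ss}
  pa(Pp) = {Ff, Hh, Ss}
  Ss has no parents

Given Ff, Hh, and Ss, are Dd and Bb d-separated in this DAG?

Yes

We examine all 4 paths between Dd and Bb:
Path 1: Dd → Hh → Bb
  Hh is a chain here and Hh is conditioned on, so the path is blocked at Hh.
Path 2: Dd → Ff ← Hh → Bb
  Hh is a fork here and Hh is conditioned on, so the path is blocked at Hh.
Path 3: Dd → Ff → Pp ← Hh → Bb
  Ff is a chain here and Ff is conditioned on, so the path is blocked at Ff.
Path 4: Dd → Ff → Pp ← Ss → Hh → Bb
  Ff is a chain here and Ff is conditioned on, so the path is blocked at Ff.
Every path is blocked, so Dd and Bb are d-separated given {Ff, Hh, Ss}.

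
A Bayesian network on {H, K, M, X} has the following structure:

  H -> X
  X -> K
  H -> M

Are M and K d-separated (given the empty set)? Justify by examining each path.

Only one path connects M and K:
Path 1: M ← H → X → K
  H is a fork and H is not conditioned on; X is a chain and X is not conditioned on — no node blocks this path, so it is active.
Since the path M ← H → X → K is active, M and K are not d-separated given ∅.

No — M and K are not d-separated given ∅.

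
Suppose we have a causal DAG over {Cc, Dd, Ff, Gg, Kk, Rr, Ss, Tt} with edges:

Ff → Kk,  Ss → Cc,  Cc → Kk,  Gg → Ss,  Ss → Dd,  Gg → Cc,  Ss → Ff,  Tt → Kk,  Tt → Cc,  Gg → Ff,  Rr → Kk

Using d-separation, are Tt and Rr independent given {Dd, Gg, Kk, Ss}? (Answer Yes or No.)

No

There are 6 undirected paths between Tt and Rr; checking each against the conditioning set {Dd, Gg, Kk, Ss}:
Path 1: Tt → Cc ← Gg → Ff → Kk ← Rr
  Gg is a fork here and Gg is conditioned on, so the path is blocked at Gg.
Path 2: Tt → Cc ← Gg → Ss → Ff → Kk ← Rr
  Gg is a fork here and Gg is conditioned on, so the path is blocked at Gg.
Path 3: Tt → Cc ← Ss ← Gg → Ff → Kk ← Rr
  Ss is a chain here and Ss is conditioned on, so the path is blocked at Ss.
Path 4: Tt → Cc ← Ss → Ff → Kk ← Rr
  Ss is a fork here and Ss is conditioned on, so the path is blocked at Ss.
Path 5: Tt → Cc → Kk ← Rr
  Cc is a chain and Cc is not conditioned on; Kk is a collider and Kk is conditioned on, which opens it — no node blocks this path, so it is active.
Path 6: Tt → Kk ← Rr
  Kk is a collider and Kk is conditioned on, which opens it — no node blocks this path, so it is active.
At least one path is unblocked, so d-separation fails.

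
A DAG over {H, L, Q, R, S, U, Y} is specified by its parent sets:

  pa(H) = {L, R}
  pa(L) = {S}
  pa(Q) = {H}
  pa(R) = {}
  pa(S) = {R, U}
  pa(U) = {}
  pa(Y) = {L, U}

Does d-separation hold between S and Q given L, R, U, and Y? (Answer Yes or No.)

Enumerating the 3 paths from S to Q and testing each for blocking by {L, R, U, Y}:
Path 1: S → L → H → Q
  L is a chain here and L is conditioned on, so the path is blocked at L.
Path 2: S ← U → Y ← L → H → Q
  U is a fork here and U is conditioned on, so the path is blocked at U.
Path 3: S ← R → H → Q
  R is a fork here and R is conditioned on, so the path is blocked at R.
Every path is blocked, so S and Q are d-separated given {L, R, U, Y}.

Yes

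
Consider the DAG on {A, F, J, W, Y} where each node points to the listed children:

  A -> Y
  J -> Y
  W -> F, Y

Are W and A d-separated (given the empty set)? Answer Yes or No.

There is one path between W and A:
  1. W → Y ← A — Y:collider[blocks] ⇒ blocked
All paths are blocked; W ⊥ A | ∅ holds.

Yes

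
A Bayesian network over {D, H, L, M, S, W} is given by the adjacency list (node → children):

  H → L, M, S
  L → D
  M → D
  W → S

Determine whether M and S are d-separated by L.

No

There are 2 undirected paths between M and S; checking each against the conditioning set {L}:
Path 1: M ← H → S
  H is a fork and H is not conditioned on — no node blocks this path, so it is active.
Path 2: M → D ← L ← H → S
  D is a collider here and neither D nor any of its descendants is conditioned on, so the collider stays closed — the path is blocked at D.
Since the path M ← H → S is active, M and S are not d-separated given {L}.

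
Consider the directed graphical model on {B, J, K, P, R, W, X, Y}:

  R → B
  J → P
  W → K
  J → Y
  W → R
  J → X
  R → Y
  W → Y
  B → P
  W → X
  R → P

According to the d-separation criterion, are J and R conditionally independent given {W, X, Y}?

No — J and R are not d-separated given {W, X, Y}.

6 paths connect J and R; each must be blocked for d-separation to hold:
  1. J → Y ← W → R — Y:collider[open]; W:fork[blocks] ⇒ blocked
  2. J → Y ← R — Y:collider[open] ⇒ active
  3. J → X ← W → Y ← R — X:collider[open]; W:fork[blocks]; Y:collider[open] ⇒ blocked
  4. J → X ← W → R — X:collider[open]; W:fork[blocks] ⇒ blocked
  5. J → P ← B ← R — P:collider[blocks]; B:chain[open] ⇒ blocked
  6. J → P ← R — P:collider[blocks] ⇒ blocked
Since the path J → Y ← R is active, J and R are not d-separated given {W, X, Y}.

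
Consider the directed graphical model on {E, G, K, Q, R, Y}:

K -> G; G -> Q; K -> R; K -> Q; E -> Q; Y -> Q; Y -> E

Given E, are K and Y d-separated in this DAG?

Enumerating the 4 paths from K to Y and testing each for blocking by {E}:
Path 1: K → Q ← Y
  Q is a collider here and neither Q nor any of its descendants is conditioned on, so the collider stays closed — the path is blocked at Q.
Path 2: K → Q ← E ← Y
  Q is a collider here and neither Q nor any of its descendants is conditioned on, so the collider stays closed — the path is blocked at Q.
Path 3: K → G → Q ← Y
  Q is a collider here and neither Q nor any of its descendants is conditioned on, so the collider stays closed — the path is blocked at Q.
Path 4: K → G → Q ← E ← Y
  Q is a collider here and neither Q nor any of its descendants is conditioned on, so the collider stays closed — the path is blocked at Q.
Every path is blocked, so K and Y are d-separated given {E}.

Yes — K and Y are d-separated given {E}.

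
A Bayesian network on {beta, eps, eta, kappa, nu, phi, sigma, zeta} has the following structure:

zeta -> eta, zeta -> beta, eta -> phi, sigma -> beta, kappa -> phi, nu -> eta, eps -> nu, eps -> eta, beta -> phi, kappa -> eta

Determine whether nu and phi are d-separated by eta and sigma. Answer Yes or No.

There are 6 undirected paths between nu and phi; checking each against the conditioning set {eta, sigma}:
Path 1: nu ← eps → eta ← zeta → beta → phi
  eps is a fork and eps is not conditioned on; eta is a collider and eta is conditioned on, which opens it; zeta is a fork and zeta is not conditioned on; beta is a chain and beta is not conditioned on — no node blocks this path, so it is active.
Path 2: nu ← eps → eta ← kappa → phi
  eps is a fork and eps is not conditioned on; eta is a collider and eta is conditioned on, which opens it; kappa is a fork and kappa is not conditioned on — no node blocks this path, so it is active.
Path 3: nu ← eps → eta → phi
  eta is a chain here and eta is conditioned on, so the path is blocked at eta.
Path 4: nu → eta ← zeta → beta → phi
  eta is a collider and eta is conditioned on, which opens it; zeta is a fork and zeta is not conditioned on; beta is a chain and beta is not conditioned on — no node blocks this path, so it is active.
Path 5: nu → eta ← kappa → phi
  eta is a collider and eta is conditioned on, which opens it; kappa is a fork and kappa is not conditioned on — no node blocks this path, so it is active.
Path 6: nu → eta → phi
  eta is a chain here and eta is conditioned on, so the path is blocked at eta.
Since the path nu ← eps → eta ← zeta → beta → phi is active, nu and phi are not d-separated given {eta, sigma}.

No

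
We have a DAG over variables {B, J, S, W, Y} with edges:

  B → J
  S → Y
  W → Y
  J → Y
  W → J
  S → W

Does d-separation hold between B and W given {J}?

No — B and W are not d-separated given {J}.

3 paths connect B and W; each must be blocked for d-separation to hold:
Path 1: B → J → Y ← S → W
  J is a chain here and J is conditioned on, so the path is blocked at J.
Path 2: B → J → Y ← W
  J is a chain here and J is conditioned on, so the path is blocked at J.
Path 3: B → J ← W
  J is a collider and J is conditioned on, which opens it — no node blocks this path, so it is active.
Because an active path exists, B and W are not d-separated.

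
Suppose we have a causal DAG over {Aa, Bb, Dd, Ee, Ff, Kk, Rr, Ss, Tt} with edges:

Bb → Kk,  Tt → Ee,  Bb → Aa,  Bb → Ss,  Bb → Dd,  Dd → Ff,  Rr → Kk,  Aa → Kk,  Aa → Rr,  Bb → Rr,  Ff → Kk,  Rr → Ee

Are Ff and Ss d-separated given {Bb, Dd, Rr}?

Enumerating the 6 paths from Ff to Ss and testing each for blocking by {Bb, Dd, Rr}:
  1. Ff ← Dd ← Bb → Ss — Dd:chain[blocks]; Bb:fork[blocks] ⇒ blocked
  2. Ff → Kk ← Aa ← Bb → Ss — Kk:collider[blocks]; Aa:chain[open]; Bb:fork[blocks] ⇒ blocked
  3. Ff → Kk ← Aa → Rr ← Bb → Ss — Kk:collider[blocks]; Aa:fork[open]; Rr:collider[open]; Bb:fork[blocks] ⇒ blocked
  4. Ff → Kk ← Bb → Ss — Kk:collider[blocks]; Bb:fork[blocks] ⇒ blocked
  5. Ff → Kk ← Rr ← Aa ← Bb → Ss — Kk:collider[blocks]; Rr:chain[blocks]; Aa:chain[open]; Bb:fork[blocks] ⇒ blocked
  6. Ff → Kk ← Rr ← Bb → Ss — Kk:collider[blocks]; Rr:chain[blocks]; Bb:fork[blocks] ⇒ blocked
Every path is blocked, so Ff and Ss are d-separated given {Bb, Dd, Rr}.

Yes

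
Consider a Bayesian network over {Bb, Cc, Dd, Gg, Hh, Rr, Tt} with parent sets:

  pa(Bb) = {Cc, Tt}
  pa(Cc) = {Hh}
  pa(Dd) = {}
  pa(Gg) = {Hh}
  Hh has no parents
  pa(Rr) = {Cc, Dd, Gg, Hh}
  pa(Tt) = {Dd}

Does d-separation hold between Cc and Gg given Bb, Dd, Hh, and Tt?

Enumerating the 6 paths from Cc to Gg and testing each for blocking by {Bb, Dd, Hh, Tt}:
  1. Cc → Bb ← Tt ← Dd → Rr ← Gg — Bb:collider[open]; Tt:chain[blocks]; Dd:fork[blocks]; Rr:collider[blocks] ⇒ blocked
  2. Cc → Bb ← Tt ← Dd → Rr ← Hh → Gg — Bb:collider[open]; Tt:chain[blocks]; Dd:fork[blocks]; Rr:collider[blocks]; Hh:fork[blocks] ⇒ blocked
  3. Cc → Rr ← Gg — Rr:collider[blocks] ⇒ blocked
  4. Cc → Rr ← Hh → Gg — Rr:collider[blocks]; Hh:fork[blocks] ⇒ blocked
  5. Cc ← Hh → Gg — Hh:fork[blocks] ⇒ blocked
  6. Cc ← Hh → Rr ← Gg — Hh:fork[blocks]; Rr:collider[blocks] ⇒ blocked
Every path is blocked, so Cc and Gg are d-separated given {Bb, Dd, Hh, Tt}.

Yes — Cc and Gg are d-separated given {Bb, Dd, Hh, Tt}.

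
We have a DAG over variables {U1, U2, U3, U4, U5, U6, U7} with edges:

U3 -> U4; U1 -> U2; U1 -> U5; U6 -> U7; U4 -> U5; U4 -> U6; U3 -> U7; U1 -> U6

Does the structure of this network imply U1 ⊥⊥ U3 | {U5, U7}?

No

Enumerating the 4 paths from U1 to U3 and testing each for blocking by {U5, U7}:
Path 1: U1 → U6 ← U4 ← U3
  U6 is a collider and its descendant U7 is conditioned on, which opens it; U4 is a chain and U4 is not conditioned on — no node blocks this path, so it is active.
Path 2: U1 → U6 → U7 ← U3
  U6 is a chain and U6 is not conditioned on; U7 is a collider and U7 is conditioned on, which opens it — no node blocks this path, so it is active.
Path 3: U1 → U5 ← U4 → U6 → U7 ← U3
  U5 is a collider and U5 is conditioned on, which opens it; U4 is a fork and U4 is not conditioned on; U6 is a chain and U6 is not conditioned on; U7 is a collider and U7 is conditioned on, which opens it — no node blocks this path, so it is active.
Path 4: U1 → U5 ← U4 ← U3
  U5 is a collider and U5 is conditioned on, which opens it; U4 is a chain and U4 is not conditioned on — no node blocks this path, so it is active.
Since the path U1 → U6 ← U4 ← U3 is active, U1 and U3 are not d-separated given {U5, U7}.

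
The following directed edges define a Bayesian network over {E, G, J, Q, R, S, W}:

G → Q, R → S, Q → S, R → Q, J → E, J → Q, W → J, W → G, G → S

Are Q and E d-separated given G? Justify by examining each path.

We examine all 4 paths between Q and E:
Path 1: Q ← J → E
  J is a fork and J is not conditioned on — no node blocks this path, so it is active.
Path 2: Q → S ← G ← W → J → E
  S is a collider here and neither S nor any of its descendants is conditioned on, so the collider stays closed — the path is blocked at S.
Path 3: Q ← R → S ← G ← W → J → E
  S is a collider here and neither S nor any of its descendants is conditioned on, so the collider stays closed — the path is blocked at S.
Path 4: Q ← G ← W → J → E
  G is a chain here and G is conditioned on, so the path is blocked at G.
At least one path is unblocked, so d-separation fails.

No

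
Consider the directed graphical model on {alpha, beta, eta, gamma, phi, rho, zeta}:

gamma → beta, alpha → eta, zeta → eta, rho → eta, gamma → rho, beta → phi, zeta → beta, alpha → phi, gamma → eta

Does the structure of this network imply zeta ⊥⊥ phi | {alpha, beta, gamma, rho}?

Yes

Enumerating the 6 paths from zeta to phi and testing each for blocking by {alpha, beta, gamma, rho}:
Path 1: zeta → eta ← rho ← gamma → beta → phi
  eta is a collider here and neither eta nor any of its descendants is conditioned on, so the collider stays closed — the path is blocked at eta.
Path 2: zeta → eta ← alpha → phi
  eta is a collider here and neither eta nor any of its descendants is conditioned on, so the collider stays closed — the path is blocked at eta.
Path 3: zeta → eta ← gamma → beta → phi
  eta is a collider here and neither eta nor any of its descendants is conditioned on, so the collider stays closed — the path is blocked at eta.
Path 4: zeta → beta → phi
  beta is a chain here and beta is conditioned on, so the path is blocked at beta.
Path 5: zeta → beta ← gamma → eta ← alpha → phi
  gamma is a fork here and gamma is conditioned on, so the path is blocked at gamma.
Path 6: zeta → beta ← gamma → rho → eta ← alpha → phi
  gamma is a fork here and gamma is conditioned on, so the path is blocked at gamma.
Since every path is blocked, d-separation holds.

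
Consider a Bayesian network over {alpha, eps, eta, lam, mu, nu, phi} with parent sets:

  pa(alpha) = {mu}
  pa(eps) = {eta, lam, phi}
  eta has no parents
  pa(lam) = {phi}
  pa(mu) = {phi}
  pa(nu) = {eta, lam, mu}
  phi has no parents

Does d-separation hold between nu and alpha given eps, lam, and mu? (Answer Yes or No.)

Yes — nu and alpha are d-separated given {eps, lam, mu}.

Enumerating the 5 paths from nu to alpha and testing each for blocking by {eps, lam, mu}:
  1. nu ← lam → eps ← phi → mu → alpha — lam:fork[blocks]; eps:collider[open]; phi:fork[open]; mu:chain[blocks] ⇒ blocked
  2. nu ← lam ← phi → mu → alpha — lam:chain[blocks]; phi:fork[open]; mu:chain[blocks] ⇒ blocked
  3. nu ← eta → eps ← lam ← phi → mu → alpha — eta:fork[open]; eps:collider[open]; lam:chain[blocks]; phi:fork[open]; mu:chain[blocks] ⇒ blocked
  4. nu ← eta → eps ← phi → mu → alpha — eta:fork[open]; eps:collider[open]; phi:fork[open]; mu:chain[blocks] ⇒ blocked
  5. nu ← mu → alpha — mu:fork[blocks] ⇒ blocked
Since every path is blocked, d-separation holds.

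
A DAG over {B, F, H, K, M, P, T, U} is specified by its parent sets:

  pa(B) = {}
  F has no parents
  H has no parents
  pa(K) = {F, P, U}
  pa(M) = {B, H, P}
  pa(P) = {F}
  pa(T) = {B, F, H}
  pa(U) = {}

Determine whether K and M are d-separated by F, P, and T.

Enumerating the 6 paths from K to M and testing each for blocking by {F, P, T}:
  1. K ← F → T ← H → M — F:fork[blocks]; T:collider[open]; H:fork[open] ⇒ blocked
  2. K ← F → T ← B → M — F:fork[blocks]; T:collider[open]; B:fork[open] ⇒ blocked
  3. K ← F → P → M — F:fork[blocks]; P:chain[blocks] ⇒ blocked
  4. K ← P ← F → T ← H → M — P:chain[blocks]; F:fork[blocks]; T:collider[open]; H:fork[open] ⇒ blocked
  5. K ← P ← F → T ← B → M — P:chain[blocks]; F:fork[blocks]; T:collider[open]; B:fork[open] ⇒ blocked
  6. K ← P → M — P:fork[blocks] ⇒ blocked
Every path is blocked, so K and M are d-separated given {F, P, T}.

Yes — K and M are d-separated given {F, P, T}.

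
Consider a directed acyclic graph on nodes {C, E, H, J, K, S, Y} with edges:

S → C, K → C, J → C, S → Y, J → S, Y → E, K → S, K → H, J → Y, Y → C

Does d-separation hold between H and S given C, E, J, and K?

Yes

6 paths connect H and S; each must be blocked for d-separation to hold:
Path 1: H ← K → C ← S
  K is a fork here and K is conditioned on, so the path is blocked at K.
Path 2: H ← K → C ← Y ← S
  K is a fork here and K is conditioned on, so the path is blocked at K.
Path 3: H ← K → C ← Y ← J → S
  K is a fork here and K is conditioned on, so the path is blocked at K.
Path 4: H ← K → C ← J → S
  K is a fork here and K is conditioned on, so the path is blocked at K.
Path 5: H ← K → C ← J → Y ← S
  K is a fork here and K is conditioned on, so the path is blocked at K.
Path 6: H ← K → S
  K is a fork here and K is conditioned on, so the path is blocked at K.
Every path is blocked, so H and S are d-separated given {C, E, J, K}.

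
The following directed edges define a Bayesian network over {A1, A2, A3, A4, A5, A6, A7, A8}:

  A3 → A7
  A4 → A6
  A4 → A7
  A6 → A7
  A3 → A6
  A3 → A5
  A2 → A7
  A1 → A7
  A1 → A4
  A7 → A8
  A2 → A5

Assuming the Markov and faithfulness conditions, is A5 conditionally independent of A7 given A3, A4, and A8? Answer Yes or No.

No — A5 and A7 are not d-separated given {A3, A4, A8}.

We examine all 5 paths between A5 and A7:
Path 1: A5 ← A3 → A6 → A7
  A3 is a fork here and A3 is conditioned on, so the path is blocked at A3.
Path 2: A5 ← A3 → A6 ← A4 ← A1 → A7
  A3 is a fork here and A3 is conditioned on, so the path is blocked at A3.
Path 3: A5 ← A3 → A6 ← A4 → A7
  A3 is a fork here and A3 is conditioned on, so the path is blocked at A3.
Path 4: A5 ← A3 → A7
  A3 is a fork here and A3 is conditioned on, so the path is blocked at A3.
Path 5: A5 ← A2 → A7
  A2 is a fork and A2 is not conditioned on — no node blocks this path, so it is active.
At least one path is unblocked, so d-separation fails.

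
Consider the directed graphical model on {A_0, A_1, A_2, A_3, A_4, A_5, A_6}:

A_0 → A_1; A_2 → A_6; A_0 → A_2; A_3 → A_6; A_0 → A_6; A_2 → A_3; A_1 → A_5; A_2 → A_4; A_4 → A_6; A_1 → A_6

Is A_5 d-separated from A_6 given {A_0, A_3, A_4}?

5 paths connect A_5 and A_6; each must be blocked for d-separation to hold:
  1. A_5 ← A_1 ← A_0 → A_2 → A_3 → A_6 — A_1:chain[open]; A_0:fork[blocks]; A_2:chain[open]; A_3:chain[blocks] ⇒ blocked
  2. A_5 ← A_1 ← A_0 → A_2 → A_6 — A_1:chain[open]; A_0:fork[blocks]; A_2:chain[open] ⇒ blocked
  3. A_5 ← A_1 ← A_0 → A_2 → A_4 → A_6 — A_1:chain[open]; A_0:fork[blocks]; A_2:chain[open]; A_4:chain[blocks] ⇒ blocked
  4. A_5 ← A_1 ← A_0 → A_6 — A_1:chain[open]; A_0:fork[blocks] ⇒ blocked
  5. A_5 ← A_1 → A_6 — A_1:fork[open] ⇒ active
At least one path is unblocked, so d-separation fails.

No — A_5 and A_6 are not d-separated given {A_0, A_3, A_4}.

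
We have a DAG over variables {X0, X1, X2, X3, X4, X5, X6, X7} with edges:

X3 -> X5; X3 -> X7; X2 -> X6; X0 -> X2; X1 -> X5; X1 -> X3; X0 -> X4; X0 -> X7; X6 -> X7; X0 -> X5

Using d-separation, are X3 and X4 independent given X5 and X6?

There are 4 undirected paths between X3 and X4; checking each against the conditioning set {X5, X6}:
  1. X3 → X5 ← X0 → X4 — X5:collider[open]; X0:fork[open] ⇒ active
  2. X3 ← X1 → X5 ← X0 → X4 — X1:fork[open]; X5:collider[open]; X0:fork[open] ⇒ active
  3. X3 → X7 ← X6 ← X2 ← X0 → X4 — X7:collider[blocks]; X6:chain[blocks]; X2:chain[open]; X0:fork[open] ⇒ blocked
  4. X3 → X7 ← X0 → X4 — X7:collider[blocks]; X0:fork[open] ⇒ blocked
At least one path is unblocked, so d-separation fails.

No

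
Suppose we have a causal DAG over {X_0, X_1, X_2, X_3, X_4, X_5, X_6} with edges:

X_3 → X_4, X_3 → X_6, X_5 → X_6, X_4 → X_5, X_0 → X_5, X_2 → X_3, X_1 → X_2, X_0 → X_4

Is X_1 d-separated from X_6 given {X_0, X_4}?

No

Enumerating the 3 paths from X_1 to X_6 and testing each for blocking by {X_0, X_4}:
Path 1: X_1 → X_2 → X_3 → X_4 ← X_0 → X_5 → X_6
  X_0 is a fork here and X_0 is conditioned on, so the path is blocked at X_0.
Path 2: X_1 → X_2 → X_3 → X_4 → X_5 → X_6
  X_4 is a chain here and X_4 is conditioned on, so the path is blocked at X_4.
Path 3: X_1 → X_2 → X_3 → X_6
  X_2 is a chain and X_2 is not conditioned on; X_3 is a chain and X_3 is not conditioned on — no node blocks this path, so it is active.
Because an active path exists, X_1 and X_6 are not d-separated.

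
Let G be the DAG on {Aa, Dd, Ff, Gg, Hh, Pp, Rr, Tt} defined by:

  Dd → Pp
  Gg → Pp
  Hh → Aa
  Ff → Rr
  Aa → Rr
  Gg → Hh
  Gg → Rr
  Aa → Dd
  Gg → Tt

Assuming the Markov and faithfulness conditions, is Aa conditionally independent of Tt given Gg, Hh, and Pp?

Yes

Enumerating the 3 paths from Aa to Tt and testing each for blocking by {Gg, Hh, Pp}:
Path 1: Aa → Dd → Pp ← Gg → Tt
  Gg is a fork here and Gg is conditioned on, so the path is blocked at Gg.
Path 2: Aa → Rr ← Gg → Tt
  Rr is a collider here and neither Rr nor any of its descendants is conditioned on, so the collider stays closed — the path is blocked at Rr.
Path 3: Aa ← Hh ← Gg → Tt
  Hh is a chain here and Hh is conditioned on, so the path is blocked at Hh.
Since every path is blocked, d-separation holds.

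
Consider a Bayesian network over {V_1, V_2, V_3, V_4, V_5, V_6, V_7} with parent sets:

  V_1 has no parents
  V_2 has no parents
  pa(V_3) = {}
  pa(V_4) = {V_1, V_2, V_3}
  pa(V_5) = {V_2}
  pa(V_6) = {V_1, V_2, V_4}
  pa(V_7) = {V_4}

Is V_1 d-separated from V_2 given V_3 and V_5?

Yes

There are 4 undirected paths between V_1 and V_2; checking each against the conditioning set {V_3, V_5}:
  1. V_1 → V_4 ← V_2 — V_4:collider[blocks] ⇒ blocked
  2. V_1 → V_4 → V_6 ← V_2 — V_4:chain[open]; V_6:collider[blocks] ⇒ blocked
  3. V_1 → V_6 ← V_2 — V_6:collider[blocks] ⇒ blocked
  4. V_1 → V_6 ← V_4 ← V_2 — V_6:collider[blocks]; V_4:chain[open] ⇒ blocked
Since every path is blocked, d-separation holds.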